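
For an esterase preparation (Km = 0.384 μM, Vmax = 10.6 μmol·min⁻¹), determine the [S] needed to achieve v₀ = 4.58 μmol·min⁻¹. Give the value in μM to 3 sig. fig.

0.292 μM

Rearranging v = Vmax[S]/(Km+[S]) gives [S] = Km·v/(Vmax − v).
[S] = 0.384 × 4.58 / (10.6 − 4.58) = 1.759/6.020 = 0.292 μM.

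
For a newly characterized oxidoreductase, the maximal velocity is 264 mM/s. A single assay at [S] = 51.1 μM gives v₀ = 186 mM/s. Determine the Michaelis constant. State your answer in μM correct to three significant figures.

v/Vmax = 186/264 = 0.7045 = [S]/(Km+[S]).
So Km + [S] = [S]/0.7045 = 72.53 μM, giving Km = 72.53 − 51.1 = 21.4 μM.

21.4 μM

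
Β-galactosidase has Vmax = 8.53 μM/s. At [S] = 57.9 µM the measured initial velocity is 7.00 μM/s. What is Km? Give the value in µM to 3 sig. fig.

12.7 µM

v/Vmax = 7.00/8.53 = 0.8206 = [S]/(Km+[S]).
So Km + [S] = [S]/0.8206 = 70.56 µM, giving Km = 70.56 − 57.9 = 12.7 µM.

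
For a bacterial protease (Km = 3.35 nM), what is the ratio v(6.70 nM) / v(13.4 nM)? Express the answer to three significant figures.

0.833

The fractional saturations are [S]/(Km+[S]) = 13.4/16.75 = 0.8000 and 6.70/10.05 = 0.6667.
v₂/v₁ is just their ratio: 0.6667/0.8000 = 0.833.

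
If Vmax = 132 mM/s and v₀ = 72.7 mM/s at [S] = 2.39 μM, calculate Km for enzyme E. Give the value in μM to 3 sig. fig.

From v = Vmax[S]/(Km+[S]), Km = [S](Vmax − v)/v.
Km = 2.39 × (132 − 72.7) / 72.7 = 141.7/72.7 = 1.95 μM.

1.95 μM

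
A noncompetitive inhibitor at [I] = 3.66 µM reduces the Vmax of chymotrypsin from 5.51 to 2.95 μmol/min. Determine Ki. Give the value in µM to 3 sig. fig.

4.22 µM

Noncompetitive: Vmax,app = Vmax/α with α = 1 + [I]/Ki.
α = Vmax/Vmax,app = 5.51/2.95 = 1.868.
Ki = [I]/(α − 1) = 3.66/0.8678 = 4.22 µM.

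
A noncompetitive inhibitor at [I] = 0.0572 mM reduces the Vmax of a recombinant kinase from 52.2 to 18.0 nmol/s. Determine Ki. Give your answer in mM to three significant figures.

Noncompetitive: Vmax,app = Vmax/α with α = 1 + [I]/Ki.
α = Vmax/Vmax,app = 52.2/18.0 = 2.900.
Ki = [I]/(α − 1) = 0.0572/1.900 = 0.0301 mM.

0.0301 mM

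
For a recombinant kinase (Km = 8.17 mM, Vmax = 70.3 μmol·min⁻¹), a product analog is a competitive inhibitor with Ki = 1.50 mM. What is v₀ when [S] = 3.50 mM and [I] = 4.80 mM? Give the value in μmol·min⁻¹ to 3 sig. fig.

6.51 μmol·min⁻¹

α = 1 + [I]/Ki = 1 + 4.80/1.50 = 4.200.
For a competitive inhibitor, Vmax is unchanged and the apparent Km becomes α·Km: Km,app = 34.3 mM, Vmax,app = 70.3 μmol·min⁻¹.
v = Vmax,app·[S]/(Km,app + [S]) = 70.3 × 3.50/(34.3 + 3.50) = 6.51 μmol·min⁻¹.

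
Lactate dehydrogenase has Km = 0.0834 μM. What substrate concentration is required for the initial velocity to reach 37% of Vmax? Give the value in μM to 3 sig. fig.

v/Vmax = [S]/(Km+[S]) = 0.37, so [S] = Km·0.37/(1 − 0.37) = 0.0834 × 0.5873.
[S] = 0.0490 μM.

0.0490 μM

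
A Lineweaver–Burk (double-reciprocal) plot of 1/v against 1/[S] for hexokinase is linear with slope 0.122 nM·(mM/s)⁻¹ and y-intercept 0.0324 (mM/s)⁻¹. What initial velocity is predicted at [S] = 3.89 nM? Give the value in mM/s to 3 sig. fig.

15.7 mM/s

The y-intercept is 1/Vmax, so Vmax = 1/0.0324 = 30.9 mM/s.
The slope is Km/Vmax, so Km = 0.122 × 30.9 = 3.77 nM.
Then v = 30.9 × 3.89/(3.77 + 3.89) = 15.7 mM/s.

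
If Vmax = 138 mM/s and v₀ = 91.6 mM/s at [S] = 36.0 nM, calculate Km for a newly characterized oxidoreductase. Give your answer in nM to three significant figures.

From v = Vmax[S]/(Km+[S]), Km = [S](Vmax − v)/v.
Km = 36.0 × (138 − 91.6) / 91.6 = 1670/91.6 = 18.2 nM.

18.2 nM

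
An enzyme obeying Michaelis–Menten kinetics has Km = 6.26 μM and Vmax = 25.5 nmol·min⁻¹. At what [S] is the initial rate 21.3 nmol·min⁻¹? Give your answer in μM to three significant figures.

The required fractional saturation is v/Vmax = 21.3/25.5 = 0.8353.
Then [S]/(Km+[S]) = 0.8353 ⇒ [S] = 6.26 × 0.8353/(1 − 0.8353) = 31.7 μM.

31.7 μM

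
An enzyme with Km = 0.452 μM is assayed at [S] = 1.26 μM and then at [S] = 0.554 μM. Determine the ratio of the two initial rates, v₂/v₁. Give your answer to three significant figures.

The fractional saturations are [S]/(Km+[S]) = 1.26/1.712 = 0.7360 and 0.554/1.006 = 0.5507.
v₂/v₁ is just their ratio: 0.5507/0.7360 = 0.748.

0.748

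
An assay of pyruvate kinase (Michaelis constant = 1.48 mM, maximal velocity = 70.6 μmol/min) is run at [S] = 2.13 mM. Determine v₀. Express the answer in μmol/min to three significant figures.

41.7 μmol/min

[S]/(Km+[S]) = 2.13/3.610 = 0.5900, the fractional saturation.
v = 0.5900 × Vmax = 0.5900 × 70.6 = 41.7 μmol/min.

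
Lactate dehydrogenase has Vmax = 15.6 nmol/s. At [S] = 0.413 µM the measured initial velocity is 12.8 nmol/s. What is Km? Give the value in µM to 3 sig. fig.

0.0903 µM

From v = Vmax[S]/(Km+[S]), Km = [S](Vmax − v)/v.
Km = 0.413 × (15.6 − 12.8) / 12.8 = 1.156/12.8 = 0.0903 µM.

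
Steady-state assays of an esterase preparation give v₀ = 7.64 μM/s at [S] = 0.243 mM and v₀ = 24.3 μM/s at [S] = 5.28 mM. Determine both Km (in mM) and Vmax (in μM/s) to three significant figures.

In reciprocal form, 1/v = (Km/Vmax)·(1/[S]) + 1/Vmax. The two points give (1/[S], 1/v) = (4.115, 0.1309) and (0.1894, 0.04115).
Slope = (0.1309 − 0.04115)/(4.115 − 0.1894) = 0.02286; intercept = 0.1309 − 0.02286×4.115 = 0.03682.
Vmax = 1/intercept = 27.2 μM/s; Km = slope × Vmax = 0.02286 × 27.2 = 0.621 mM.

Km = 0.621 mM; Vmax = 27.2 μM/s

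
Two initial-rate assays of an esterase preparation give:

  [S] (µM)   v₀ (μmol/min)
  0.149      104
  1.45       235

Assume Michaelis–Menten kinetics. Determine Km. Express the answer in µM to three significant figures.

0.244 µM

In reciprocal form, 1/v = (Km/Vmax)·(1/[S]) + 1/Vmax. The two points give (1/[S], 1/v) = (6.711, 0.009615) and (0.6897, 0.004255).
Slope = (0.009615 − 0.004255)/(6.711 − 0.6897) = 0.0008901; intercept = 0.009615 − 0.0008901×6.711 = 0.003641.
Vmax = 1/intercept = 275 μmol/min; Km = slope × Vmax = 0.0008901 × 275 = 0.244 µM.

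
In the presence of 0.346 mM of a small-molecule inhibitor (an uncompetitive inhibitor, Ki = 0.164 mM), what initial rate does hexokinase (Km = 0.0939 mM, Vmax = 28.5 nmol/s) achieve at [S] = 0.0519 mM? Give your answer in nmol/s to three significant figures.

α = 1 + [I]/Ki = 1 + 0.346/0.164 = 3.110.
For an uncompetitive inhibitor, both parameters are divided by α, giving Vmax/α and Km/α: Km,app = 0.0302 mM, Vmax,app = 9.16 nmol/s.
v = Vmax,app·[S]/(Km,app + [S]) = 9.16 × 0.0519/(0.0302 + 0.0519) = 5.79 nmol/s.

5.79 nmol/s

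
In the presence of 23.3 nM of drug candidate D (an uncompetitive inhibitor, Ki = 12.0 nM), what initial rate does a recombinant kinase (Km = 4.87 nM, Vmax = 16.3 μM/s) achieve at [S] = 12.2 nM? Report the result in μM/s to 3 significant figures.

4.88 μM/s

With α = 1 + [I]/Ki = 1 + 23.3/12.0 = 2.942, the uncompetitive rate law is v = (Vmax/α)·[S] / (Km/α + [S]).
v = (16.3/2.942)×12.2 / (4.87/2.942 + 12.2) = 67.60/13.86 = 4.88 μM/s.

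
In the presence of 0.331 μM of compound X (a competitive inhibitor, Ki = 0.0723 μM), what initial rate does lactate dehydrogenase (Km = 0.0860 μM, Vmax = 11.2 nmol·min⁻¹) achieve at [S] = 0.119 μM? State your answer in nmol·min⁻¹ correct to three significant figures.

2.23 nmol·min⁻¹

α = 1 + [I]/Ki = 1 + 0.331/0.0723 = 5.578.
For a competitive inhibitor, Vmax is unchanged and the apparent Km becomes α·Km: Km,app = 0.480 μM, Vmax,app = 11.2 nmol·min⁻¹.
v = Vmax,app·[S]/(Km,app + [S]) = 11.2 × 0.119/(0.480 + 0.119) = 2.23 nmol·min⁻¹.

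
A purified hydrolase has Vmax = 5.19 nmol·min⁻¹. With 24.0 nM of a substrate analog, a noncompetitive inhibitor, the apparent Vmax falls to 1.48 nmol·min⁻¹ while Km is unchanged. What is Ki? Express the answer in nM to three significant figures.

9.57 nM

Noncompetitive: Vmax,app = Vmax/α with α = 1 + [I]/Ki.
α = Vmax/Vmax,app = 5.19/1.48 = 3.507.
Since α = 1 + [I]/Ki, [I]/Ki = 3.507 − 1 = 2.507 and Ki = 24.0/2.507 = 9.57 nM.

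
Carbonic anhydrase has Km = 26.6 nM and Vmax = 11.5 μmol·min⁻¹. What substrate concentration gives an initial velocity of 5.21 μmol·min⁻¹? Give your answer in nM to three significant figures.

The required fractional saturation is v/Vmax = 5.21/11.5 = 0.4530.
Then [S]/(Km+[S]) = 0.4530 ⇒ [S] = 26.6 × 0.4530/(1 − 0.4530) = 22.0 nM.

22.0 nM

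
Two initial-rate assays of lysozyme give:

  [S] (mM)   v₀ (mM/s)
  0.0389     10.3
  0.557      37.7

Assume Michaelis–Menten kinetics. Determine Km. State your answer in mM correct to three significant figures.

0.139 mM

In reciprocal form, 1/v = (Km/Vmax)·(1/[S]) + 1/Vmax. The two points give (1/[S], 1/v) = (25.71, 0.09709) and (1.795, 0.02653).
Slope = (0.09709 − 0.02653)/(25.71 − 1.795) = 0.002951; intercept = 0.09709 − 0.002951×25.71 = 0.02123.
Vmax = 1/intercept = 47.1 mM/s; Km = slope × Vmax = 0.002951 × 47.1 = 0.139 mM.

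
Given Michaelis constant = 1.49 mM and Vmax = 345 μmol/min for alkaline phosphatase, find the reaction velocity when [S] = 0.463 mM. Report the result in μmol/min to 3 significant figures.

[S]/(Km+[S]) = 0.463/1.953 = 0.2371, the fractional saturation.
v = 0.2371 × Vmax = 0.2371 × 345 = 81.8 μmol/min.

81.8 μmol/min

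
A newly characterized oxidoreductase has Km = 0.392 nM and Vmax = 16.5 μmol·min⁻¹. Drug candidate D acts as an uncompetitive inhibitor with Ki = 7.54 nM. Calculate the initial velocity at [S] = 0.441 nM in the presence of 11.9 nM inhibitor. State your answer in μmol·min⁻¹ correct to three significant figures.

4.76 μmol·min⁻¹

With α = 1 + [I]/Ki = 1 + 11.9/7.54 = 2.578, the uncompetitive rate law is v = (Vmax/α)·[S] / (Km/α + [S]).
v = (16.5/2.578)×0.441 / (0.392/2.578 + 0.441) = 2.822/0.5930 = 4.76 μmol·min⁻¹.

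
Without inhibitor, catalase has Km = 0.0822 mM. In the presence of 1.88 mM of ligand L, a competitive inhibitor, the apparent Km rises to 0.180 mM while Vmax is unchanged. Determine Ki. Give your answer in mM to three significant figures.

1.58 mM

Competitive: Km,app = α·Km with α = 1 + [I]/Ki.
α = Km,app/Km = 0.180/0.0822 = 2.190.
Since α = 1 + [I]/Ki, [I]/Ki = 2.190 − 1 = 1.190 and Ki = 1.88/1.190 = 1.58 mM.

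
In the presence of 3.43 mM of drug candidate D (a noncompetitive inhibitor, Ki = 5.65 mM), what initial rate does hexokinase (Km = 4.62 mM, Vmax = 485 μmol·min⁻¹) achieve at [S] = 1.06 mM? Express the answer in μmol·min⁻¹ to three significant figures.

56.3 μmol·min⁻¹

With α = 1 + [I]/Ki = 1 + 3.43/5.65 = 1.607, the noncompetitive rate law is v = (Vmax/α)·[S] / (Km + [S]).
v = (485/1.607)×1.06 / (4.62 + 1.06) = 319.9/5.680 = 56.3 μmol·min⁻¹.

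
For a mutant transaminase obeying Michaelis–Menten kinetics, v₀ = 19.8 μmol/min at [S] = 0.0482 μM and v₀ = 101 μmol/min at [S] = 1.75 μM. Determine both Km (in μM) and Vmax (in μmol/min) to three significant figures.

From v = Vmax[S]/(Km+[S]), each point gives Vmax = v(Km+[S])/[S].
Equating: 19.8(Km+0.0482)/0.0482 = 101(Km+1.75)/1.75.
410.8·Km + 19.8 = 57.71·Km + 101, so (410.8 − 57.71)·Km = 101 − 19.8.
Km = 81.20/353.1 = 0.230 μM; then Vmax = 19.8(0.230+0.0482)/0.0482 = 114 μmol/min.

Km = 0.230 μM; Vmax = 114 μmol/min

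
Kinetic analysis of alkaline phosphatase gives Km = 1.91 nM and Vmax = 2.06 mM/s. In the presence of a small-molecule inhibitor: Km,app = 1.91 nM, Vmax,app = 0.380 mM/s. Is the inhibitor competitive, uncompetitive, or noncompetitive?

noncompetitive

Vmax decreases (2.06 → 0.380 mM/s) while Km is unchanged — pure noncompetitive inhibition.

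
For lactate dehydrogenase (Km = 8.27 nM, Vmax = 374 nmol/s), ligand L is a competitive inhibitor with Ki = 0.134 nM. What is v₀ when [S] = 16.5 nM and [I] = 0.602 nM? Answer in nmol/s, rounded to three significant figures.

99.7 nmol/s

With α = 1 + [I]/Ki = 1 + 0.602/0.134 = 5.493, the competitive rate law is v = Vmax[S] / (αKm + [S]).
v = 374×16.5 / (5.493×8.27 + 16.5) = 6171/61.92 = 99.7 nmol/s.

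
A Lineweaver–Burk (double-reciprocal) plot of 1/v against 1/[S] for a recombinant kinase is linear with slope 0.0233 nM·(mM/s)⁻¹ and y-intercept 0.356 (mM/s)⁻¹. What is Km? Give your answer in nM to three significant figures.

y-intercept = 1/Vmax ⇒ Vmax = 2.81 mM/s; slope = Km/Vmax ⇒ Km = slope × Vmax.
Km = 0.0233 × 2.81 = 0.0654 nM.

0.0654 nM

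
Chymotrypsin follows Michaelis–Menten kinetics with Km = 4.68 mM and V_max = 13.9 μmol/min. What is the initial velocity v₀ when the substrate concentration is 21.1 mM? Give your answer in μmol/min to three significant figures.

11.4 μmol/min

v = Vmax·[S]/(Km + [S]) = 13.9 × 21.1 / (4.68 + 21.1)
  = 293.3 / 25.78 = 11.4 μmol/min.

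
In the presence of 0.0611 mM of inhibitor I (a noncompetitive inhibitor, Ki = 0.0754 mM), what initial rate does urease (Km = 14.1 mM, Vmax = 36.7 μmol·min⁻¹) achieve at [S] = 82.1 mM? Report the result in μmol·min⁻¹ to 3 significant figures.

α = 1 + [I]/Ki = 1 + 0.0611/0.0754 = 1.810.
For a noncompetitive inhibitor, Vmax is reduced to Vmax/α while Km is unchanged: Km,app = 14.1 mM, Vmax,app = 20.3 μmol·min⁻¹.
v = Vmax,app·[S]/(Km,app + [S]) = 20.3 × 82.1/(14.1 + 82.1) = 17.3 μmol·min⁻¹.

17.3 μmol·min⁻¹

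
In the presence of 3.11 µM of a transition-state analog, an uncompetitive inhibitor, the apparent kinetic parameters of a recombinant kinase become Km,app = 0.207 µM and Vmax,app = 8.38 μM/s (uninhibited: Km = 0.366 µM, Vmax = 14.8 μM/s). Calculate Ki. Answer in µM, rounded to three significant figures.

4.06 µM

Uncompetitive: Vmax,app = Vmax/α (and Km,app = Km/α) with α = 1 + [I]/Ki.
α = Vmax/Vmax,app = 14.8/8.38 = 1.766.
Since α = 1 + [I]/Ki, [I]/Ki = 1.766 − 1 = 0.7661 and Ki = 3.11/0.7661 = 4.06 µM.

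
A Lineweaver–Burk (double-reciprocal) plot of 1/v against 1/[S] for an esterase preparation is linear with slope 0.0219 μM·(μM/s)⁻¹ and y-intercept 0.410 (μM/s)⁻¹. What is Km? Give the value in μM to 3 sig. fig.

0.0534 μM

y-intercept = 1/Vmax ⇒ Vmax = 2.44 μM/s; slope = Km/Vmax ⇒ Km = slope × Vmax.
Km = 0.0219 × 2.44 = 0.0534 μM.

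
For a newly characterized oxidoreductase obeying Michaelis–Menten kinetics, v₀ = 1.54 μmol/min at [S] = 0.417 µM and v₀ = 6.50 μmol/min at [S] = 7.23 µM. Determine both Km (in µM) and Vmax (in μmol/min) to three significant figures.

From v = Vmax[S]/(Km+[S]), each point gives Vmax = v(Km+[S])/[S].
Equating: 1.54(Km+0.417)/0.417 = 6.50(Km+7.23)/7.23.
3.693·Km + 1.54 = 0.8990·Km + 6.50, so (3.693 − 0.8990)·Km = 6.50 − 1.54.
Km = 4.960/2.794 = 1.78 µM; then Vmax = 1.54(1.78+0.417)/0.417 = 8.10 μmol/min.

Km = 1.78 µM; Vmax = 8.10 μmol/min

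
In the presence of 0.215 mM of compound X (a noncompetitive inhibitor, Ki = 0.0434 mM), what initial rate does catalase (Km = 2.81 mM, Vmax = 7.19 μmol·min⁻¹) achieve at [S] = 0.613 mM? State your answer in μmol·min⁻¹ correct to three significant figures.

0.216 μmol·min⁻¹

α = 1 + [I]/Ki = 1 + 0.215/0.0434 = 5.954.
For a noncompetitive inhibitor, Vmax is reduced to Vmax/α while Km is unchanged: Km,app = 2.81 mM, Vmax,app = 1.21 μmol·min⁻¹.
v = Vmax,app·[S]/(Km,app + [S]) = 1.21 × 0.613/(2.81 + 0.613) = 0.216 μmol·min⁻¹.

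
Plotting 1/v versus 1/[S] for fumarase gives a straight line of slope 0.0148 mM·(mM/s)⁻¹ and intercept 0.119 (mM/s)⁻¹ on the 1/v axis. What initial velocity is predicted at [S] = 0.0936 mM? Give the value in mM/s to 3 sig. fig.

The y-intercept is 1/Vmax, so Vmax = 1/0.119 = 8.40 mM/s.
The slope is Km/Vmax, so Km = 0.0148 × 8.40 = 0.124 mM.
Then v = 8.40 × 0.0936/(0.124 + 0.0936) = 3.61 mM/s.

3.61 mM/s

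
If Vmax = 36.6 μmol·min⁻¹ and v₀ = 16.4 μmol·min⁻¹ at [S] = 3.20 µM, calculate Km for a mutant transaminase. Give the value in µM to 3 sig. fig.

3.94 µM

From v = Vmax[S]/(Km+[S]), Km = [S](Vmax − v)/v.
Km = 3.20 × (36.6 − 16.4) / 16.4 = 64.64/16.4 = 3.94 µM.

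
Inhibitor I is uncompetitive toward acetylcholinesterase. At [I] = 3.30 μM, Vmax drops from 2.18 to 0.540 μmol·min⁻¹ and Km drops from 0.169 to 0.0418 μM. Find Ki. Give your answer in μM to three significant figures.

1.09 μM

Uncompetitive: Vmax,app = Vmax/α (and Km,app = Km/α) with α = 1 + [I]/Ki.
α = Vmax/Vmax,app = 2.18/0.540 = 4.037.
Ki = [I]/(α − 1) = 3.30/3.037 = 1.09 μM.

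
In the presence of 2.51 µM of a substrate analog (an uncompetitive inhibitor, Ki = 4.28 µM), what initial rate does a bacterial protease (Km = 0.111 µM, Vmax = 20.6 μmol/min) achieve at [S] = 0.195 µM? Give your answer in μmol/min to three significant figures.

9.56 μmol/min

α = 1 + [I]/Ki = 1 + 2.51/4.28 = 1.586.
For an uncompetitive inhibitor, both parameters are divided by α, giving Vmax/α and Km/α: Km,app = 0.0700 µM, Vmax,app = 13.0 μmol/min.
v = Vmax,app·[S]/(Km,app + [S]) = 13.0 × 0.195/(0.0700 + 0.195) = 9.56 μmol/min.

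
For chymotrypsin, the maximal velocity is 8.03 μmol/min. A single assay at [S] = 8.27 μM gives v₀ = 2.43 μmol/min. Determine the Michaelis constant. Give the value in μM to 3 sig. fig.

From v = Vmax[S]/(Km+[S]), Km = [S](Vmax − v)/v.
Km = 8.27 × (8.03 − 2.43) / 2.43 = 46.31/2.43 = 19.1 μM.

19.1 μM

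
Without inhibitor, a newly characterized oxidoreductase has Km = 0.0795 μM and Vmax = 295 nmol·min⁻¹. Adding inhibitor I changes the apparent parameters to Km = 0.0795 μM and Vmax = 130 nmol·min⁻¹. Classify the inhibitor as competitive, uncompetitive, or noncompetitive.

Vmax decreases (295 → 130 nmol·min⁻¹) while Km is unchanged — pure noncompetitive inhibition.

noncompetitive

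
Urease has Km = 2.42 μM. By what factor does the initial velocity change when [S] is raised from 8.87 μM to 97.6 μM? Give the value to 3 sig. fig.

1.24

The fractional saturations are [S]/(Km+[S]) = 8.87/11.29 = 0.7857 and 97.6/100.0 = 0.9758.
v₂/v₁ is just their ratio: 0.9758/0.7857 = 1.24.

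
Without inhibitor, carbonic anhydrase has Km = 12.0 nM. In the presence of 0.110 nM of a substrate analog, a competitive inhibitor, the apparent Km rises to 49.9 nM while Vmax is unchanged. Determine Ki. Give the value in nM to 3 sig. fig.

Competitive: Km,app = α·Km with α = 1 + [I]/Ki.
α = Km,app/Km = 49.9/12.0 = 4.158.
Ki = [I]/(α − 1) = 0.110/3.158 = 0.0348 nM.

0.0348 nM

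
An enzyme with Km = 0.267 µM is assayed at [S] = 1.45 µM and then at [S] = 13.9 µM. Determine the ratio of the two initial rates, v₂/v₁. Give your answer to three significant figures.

1.16

The fractional saturations are [S]/(Km+[S]) = 1.45/1.717 = 0.8445 and 13.9/14.17 = 0.9812.
v₂/v₁ is just their ratio: 0.9812/0.8445 = 1.16.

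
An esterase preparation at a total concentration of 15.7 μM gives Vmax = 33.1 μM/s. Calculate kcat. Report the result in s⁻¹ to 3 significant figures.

kcat = Vmax/[E]total = 33.1 μM/s / 15.7 μM = 2.11 s⁻¹.

2.11 s⁻¹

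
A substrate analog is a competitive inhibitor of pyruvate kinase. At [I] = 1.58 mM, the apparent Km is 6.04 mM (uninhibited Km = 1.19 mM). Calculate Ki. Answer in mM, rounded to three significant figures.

0.388 mM

Competitive: Km,app = α·Km with α = 1 + [I]/Ki.
α = Km,app/Km = 6.04/1.19 = 5.076.
Ki = [I]/(α − 1) = 1.58/4.076 = 0.388 mM.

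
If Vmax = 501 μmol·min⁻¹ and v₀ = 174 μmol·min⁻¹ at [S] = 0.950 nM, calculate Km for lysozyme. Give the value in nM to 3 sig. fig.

1.79 nM

v/Vmax = 174/501 = 0.3473 = [S]/(Km+[S]).
So Km + [S] = [S]/0.3473 = 2.735 nM, giving Km = 2.735 − 0.950 = 1.79 nM.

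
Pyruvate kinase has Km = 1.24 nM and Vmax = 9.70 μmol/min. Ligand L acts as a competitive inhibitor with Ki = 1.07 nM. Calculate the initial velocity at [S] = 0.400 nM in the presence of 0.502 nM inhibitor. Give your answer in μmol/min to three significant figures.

With α = 1 + [I]/Ki = 1 + 0.502/1.07 = 1.469, the competitive rate law is v = Vmax[S] / (αKm + [S]).
v = 9.70×0.400 / (1.469×1.24 + 0.400) = 3.880/2.222 = 1.75 μmol/min.

1.75 μmol/min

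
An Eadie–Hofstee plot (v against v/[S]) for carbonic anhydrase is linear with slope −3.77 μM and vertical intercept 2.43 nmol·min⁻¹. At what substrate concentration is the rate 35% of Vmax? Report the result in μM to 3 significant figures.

The Eadie–Hofstee slope gives Km = 3.77 μM (slope = −Km).
v/Vmax = [S]/(Km+[S]) = 0.35 ⇒ [S] = Km·0.35/(1−0.35) = 3.77 × 0.5385 = 2.03 μM.

2.03 μM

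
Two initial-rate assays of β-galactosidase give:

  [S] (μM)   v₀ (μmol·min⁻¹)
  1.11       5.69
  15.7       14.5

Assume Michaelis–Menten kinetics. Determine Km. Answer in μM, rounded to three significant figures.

In reciprocal form, 1/v = (Km/Vmax)·(1/[S]) + 1/Vmax. The two points give (1/[S], 1/v) = (0.9009, 0.1757) and (0.06369, 0.06897).
Slope = (0.1757 − 0.06897)/(0.9009 − 0.06369) = 0.1275; intercept = 0.1757 − 0.1275×0.9009 = 0.06084.
Vmax = 1/intercept = 16.4 μmol·min⁻¹; Km = slope × Vmax = 0.1275 × 16.4 = 2.10 μM.

2.10 μM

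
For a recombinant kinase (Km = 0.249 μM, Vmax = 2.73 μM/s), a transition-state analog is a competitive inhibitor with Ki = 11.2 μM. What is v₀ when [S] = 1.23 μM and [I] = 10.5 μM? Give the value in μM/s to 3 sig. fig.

With α = 1 + [I]/Ki = 1 + 10.5/11.2 = 1.938, the competitive rate law is v = Vmax[S] / (αKm + [S]).
v = 2.73×1.23 / (1.938×0.249 + 1.23) = 3.358/1.712 = 1.96 μM/s.

1.96 μM/s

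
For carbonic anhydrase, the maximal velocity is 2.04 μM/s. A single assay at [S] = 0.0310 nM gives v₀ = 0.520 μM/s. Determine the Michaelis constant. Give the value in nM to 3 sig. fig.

0.0906 nM

From v = Vmax[S]/(Km+[S]), Km = [S](Vmax − v)/v.
Km = 0.0310 × (2.04 − 0.520) / 0.520 = 0.04712/0.520 = 0.0906 nM.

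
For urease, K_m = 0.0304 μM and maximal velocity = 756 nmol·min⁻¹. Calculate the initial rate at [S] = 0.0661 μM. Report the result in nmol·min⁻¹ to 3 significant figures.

518 nmol·min⁻¹

v = Vmax·[S]/(Km + [S]) = 756 × 0.0661 / (0.0304 + 0.0661)
  = 49.97 / 0.09650 = 518 nmol·min⁻¹.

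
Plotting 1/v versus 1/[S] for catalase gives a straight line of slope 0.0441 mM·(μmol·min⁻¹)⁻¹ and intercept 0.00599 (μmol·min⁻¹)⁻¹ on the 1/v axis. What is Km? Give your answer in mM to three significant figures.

7.36 mM

y-intercept = 1/Vmax ⇒ Vmax = 167 μmol·min⁻¹; slope = Km/Vmax ⇒ Km = slope × Vmax.
Km = 0.0441 × 167 = 7.36 mM.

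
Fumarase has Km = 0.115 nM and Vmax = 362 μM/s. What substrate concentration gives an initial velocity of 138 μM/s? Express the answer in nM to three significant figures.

Rearranging v = Vmax[S]/(Km+[S]) gives [S] = Km·v/(Vmax − v).
[S] = 0.115 × 138 / (362 − 138) = 15.87/224.0 = 0.0708 nM.

0.0708 nM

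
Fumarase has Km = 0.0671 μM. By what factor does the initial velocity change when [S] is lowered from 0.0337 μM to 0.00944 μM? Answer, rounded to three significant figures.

The fractional saturations are [S]/(Km+[S]) = 0.0337/0.1008 = 0.3343 and 0.00944/0.07654 = 0.1233.
v₂/v₁ is just their ratio: 0.1233/0.3343 = 0.369.

0.369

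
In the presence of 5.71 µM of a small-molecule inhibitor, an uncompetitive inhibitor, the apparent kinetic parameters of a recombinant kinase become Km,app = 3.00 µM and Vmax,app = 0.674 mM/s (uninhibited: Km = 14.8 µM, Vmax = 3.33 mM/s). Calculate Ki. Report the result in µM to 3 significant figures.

1.45 µM

Uncompetitive: Vmax,app = Vmax/α (and Km,app = Km/α) with α = 1 + [I]/Ki.
α = Vmax/Vmax,app = 3.33/0.674 = 4.941.
Ki = [I]/(α − 1) = 5.71/3.941 = 1.45 µM.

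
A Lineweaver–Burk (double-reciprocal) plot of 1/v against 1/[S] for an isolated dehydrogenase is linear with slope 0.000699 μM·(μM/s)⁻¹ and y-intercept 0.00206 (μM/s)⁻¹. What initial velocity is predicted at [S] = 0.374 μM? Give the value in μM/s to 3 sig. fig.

The y-intercept is 1/Vmax, so Vmax = 1/0.00206 = 485 μM/s.
The slope is Km/Vmax, so Km = 0.000699 × 485 = 0.339 μM.
Then v = 485 × 0.374/(0.339 + 0.374) = 255 μM/s.

255 μM/s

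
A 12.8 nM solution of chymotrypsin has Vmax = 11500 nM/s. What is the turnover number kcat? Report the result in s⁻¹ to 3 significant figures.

kcat = Vmax/[E]total = 11500 nM/s / 12.8 nM = 898 s⁻¹.

898 s⁻¹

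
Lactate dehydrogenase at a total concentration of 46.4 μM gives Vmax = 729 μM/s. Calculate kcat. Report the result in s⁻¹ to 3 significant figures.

15.7 s⁻¹

kcat = Vmax/[E]total = 729 μM/s / 46.4 μM = 15.7 s⁻¹.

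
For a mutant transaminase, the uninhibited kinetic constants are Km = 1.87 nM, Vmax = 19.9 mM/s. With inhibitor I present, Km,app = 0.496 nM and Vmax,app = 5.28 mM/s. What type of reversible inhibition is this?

Both Km and Vmax decrease by the same factor (~3.77-fold) — characteristic of uncompetitive inhibition.

uncompetitive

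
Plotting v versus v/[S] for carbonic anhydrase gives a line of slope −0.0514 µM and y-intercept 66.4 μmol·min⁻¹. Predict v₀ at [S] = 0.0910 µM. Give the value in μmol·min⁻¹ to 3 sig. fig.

In the Eadie–Hofstee form v = Vmax − Km·(v/[S]), the slope is −Km and the intercept is Vmax, so Km = 0.0514 µM and Vmax = 66.4 μmol·min⁻¹.
v = 66.4 × 0.0910/(0.0514 + 0.0910) = 42.4 μmol·min⁻¹.

42.4 μmol·min⁻¹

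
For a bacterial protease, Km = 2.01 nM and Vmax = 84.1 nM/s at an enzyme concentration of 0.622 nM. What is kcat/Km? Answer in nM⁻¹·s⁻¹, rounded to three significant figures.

67.3 nM⁻¹·s⁻¹

kcat = Vmax/[E]total = 84.1/0.622 = 135 s⁻¹.
kcat/Km = 135/2.01 = 67.3 nM⁻¹·s⁻¹.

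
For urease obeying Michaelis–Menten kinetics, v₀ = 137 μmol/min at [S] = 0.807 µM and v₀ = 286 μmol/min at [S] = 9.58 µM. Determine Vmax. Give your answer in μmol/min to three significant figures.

From v = Vmax[S]/(Km+[S]), each point gives Vmax = v(Km+[S])/[S].
Equating: 137(Km+0.807)/0.807 = 286(Km+9.58)/9.58.
169.8·Km + 137 = 29.85·Km + 286, so (169.8 − 29.85)·Km = 286 − 137.
Km = 149.0/139.9 = 1.06 µM; then Vmax = 137(1.06+0.807)/0.807 = 318 μmol/min.

318 μmol/min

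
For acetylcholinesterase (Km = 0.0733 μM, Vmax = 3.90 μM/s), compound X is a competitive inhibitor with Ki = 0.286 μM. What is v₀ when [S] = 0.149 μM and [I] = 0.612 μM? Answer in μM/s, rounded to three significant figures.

With α = 1 + [I]/Ki = 1 + 0.612/0.286 = 3.140, the competitive rate law is v = Vmax[S] / (αKm + [S]).
v = 3.90×0.149 / (3.140×0.0733 + 0.149) = 0.5811/0.3792 = 1.53 μM/s.

1.53 μM/s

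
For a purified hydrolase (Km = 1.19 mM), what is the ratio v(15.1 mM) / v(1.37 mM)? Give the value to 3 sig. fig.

1.73

The fractional saturations are [S]/(Km+[S]) = 1.37/2.560 = 0.5352 and 15.1/16.29 = 0.9269.
v₂/v₁ is just their ratio: 0.9269/0.5352 = 1.73.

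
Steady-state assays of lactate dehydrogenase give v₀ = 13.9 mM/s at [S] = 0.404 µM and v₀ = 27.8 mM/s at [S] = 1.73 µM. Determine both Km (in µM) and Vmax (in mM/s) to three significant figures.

From v = Vmax[S]/(Km+[S]), each point gives Vmax = v(Km+[S])/[S].
Equating: 13.9(Km+0.404)/0.404 = 27.8(Km+1.73)/1.73.
34.41·Km + 13.9 = 16.07·Km + 27.8, so (34.41 − 16.07)·Km = 27.8 − 13.9.
Km = 13.90/18.34 = 0.758 µM; then Vmax = 13.9(0.758+0.404)/0.404 = 40.0 mM/s.

Km = 0.758 µM; Vmax = 40.0 mM/s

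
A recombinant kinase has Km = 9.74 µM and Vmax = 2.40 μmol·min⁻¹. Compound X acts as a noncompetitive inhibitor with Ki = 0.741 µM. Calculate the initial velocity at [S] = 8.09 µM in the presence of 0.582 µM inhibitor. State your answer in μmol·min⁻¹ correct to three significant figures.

0.610 μmol·min⁻¹

α = 1 + [I]/Ki = 1 + 0.582/0.741 = 1.785.
For a noncompetitive inhibitor, Vmax is reduced to Vmax/α while Km is unchanged: Km,app = 9.74 µM, Vmax,app = 1.34 μmol·min⁻¹.
v = Vmax,app·[S]/(Km,app + [S]) = 1.34 × 8.09/(9.74 + 8.09) = 0.610 μmol·min⁻¹.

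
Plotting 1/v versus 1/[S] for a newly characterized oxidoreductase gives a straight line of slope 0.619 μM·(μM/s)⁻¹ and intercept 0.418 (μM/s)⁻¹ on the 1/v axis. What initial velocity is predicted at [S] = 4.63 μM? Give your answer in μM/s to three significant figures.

The y-intercept is 1/Vmax, so Vmax = 1/0.418 = 2.39 μM/s.
The slope is Km/Vmax, so Km = 0.619 × 2.39 = 1.48 μM.
Then v = 2.39 × 4.63/(1.48 + 4.63) = 1.81 μM/s.

1.81 μM/s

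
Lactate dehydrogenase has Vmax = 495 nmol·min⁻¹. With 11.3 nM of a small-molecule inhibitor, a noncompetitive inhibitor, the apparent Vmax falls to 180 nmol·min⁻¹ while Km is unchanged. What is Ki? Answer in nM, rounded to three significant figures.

Noncompetitive: Vmax,app = Vmax/α with α = 1 + [I]/Ki.
α = Vmax/Vmax,app = 495/180 = 2.750.
Ki = [I]/(α − 1) = 11.3/1.750 = 6.46 nM.

6.46 nM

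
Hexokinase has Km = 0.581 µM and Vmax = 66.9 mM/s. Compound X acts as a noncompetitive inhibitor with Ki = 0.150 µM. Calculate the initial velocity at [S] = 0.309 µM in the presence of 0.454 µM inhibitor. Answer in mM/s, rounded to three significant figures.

With α = 1 + [I]/Ki = 1 + 0.454/0.150 = 4.027, the noncompetitive rate law is v = (Vmax/α)·[S] / (Km + [S]).
v = (66.9/4.027)×0.309 / (0.581 + 0.309) = 5.134/0.8900 = 5.77 mM/s.

5.77 mM/s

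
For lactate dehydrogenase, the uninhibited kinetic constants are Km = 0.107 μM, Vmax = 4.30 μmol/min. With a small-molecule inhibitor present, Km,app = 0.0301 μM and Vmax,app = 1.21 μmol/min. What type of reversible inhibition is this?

Both Km and Vmax decrease by the same factor (~3.55-fold) — characteristic of uncompetitive inhibition.

uncompetitive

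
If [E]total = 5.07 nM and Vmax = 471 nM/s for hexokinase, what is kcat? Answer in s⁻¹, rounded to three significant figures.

kcat = Vmax/[E]total = 471 nM/s / 5.07 nM = 92.9 s⁻¹.

92.9 s⁻¹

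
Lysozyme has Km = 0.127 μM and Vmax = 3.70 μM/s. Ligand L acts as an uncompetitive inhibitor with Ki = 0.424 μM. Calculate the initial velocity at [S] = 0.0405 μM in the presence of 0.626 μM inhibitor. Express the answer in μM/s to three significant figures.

0.659 μM/s

α = 1 + [I]/Ki = 1 + 0.626/0.424 = 2.476.
For an uncompetitive inhibitor, both parameters are divided by α, giving Vmax/α and Km/α: Km,app = 0.0513 μM, Vmax,app = 1.49 μM/s.
v = Vmax,app·[S]/(Km,app + [S]) = 1.49 × 0.0405/(0.0513 + 0.0405) = 0.659 μM/s.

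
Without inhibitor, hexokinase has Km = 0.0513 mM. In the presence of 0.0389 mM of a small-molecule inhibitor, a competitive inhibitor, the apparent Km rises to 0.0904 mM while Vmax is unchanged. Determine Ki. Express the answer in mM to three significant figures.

0.0510 mM

Competitive: Km,app = α·Km with α = 1 + [I]/Ki.
α = Km,app/Km = 0.0904/0.0513 = 1.762.
Since α = 1 + [I]/Ki, [I]/Ki = 1.762 − 1 = 0.7622 and Ki = 0.0389/0.7622 = 0.0510 mM.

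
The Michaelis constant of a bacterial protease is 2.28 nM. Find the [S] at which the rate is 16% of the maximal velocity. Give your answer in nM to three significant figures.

0.434 nM

v/Vmax = [S]/(Km+[S]) = 0.16, so [S] = Km·0.16/(1 − 0.16) = 2.28 × 0.1905.
[S] = 0.434 nM.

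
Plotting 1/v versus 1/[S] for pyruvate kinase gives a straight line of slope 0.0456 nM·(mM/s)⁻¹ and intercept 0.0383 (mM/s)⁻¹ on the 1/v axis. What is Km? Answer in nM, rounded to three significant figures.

1.19 nM

y-intercept = 1/Vmax ⇒ Vmax = 26.1 mM/s; slope = Km/Vmax ⇒ Km = slope × Vmax.
Km = 0.0456 × 26.1 = 1.19 nM.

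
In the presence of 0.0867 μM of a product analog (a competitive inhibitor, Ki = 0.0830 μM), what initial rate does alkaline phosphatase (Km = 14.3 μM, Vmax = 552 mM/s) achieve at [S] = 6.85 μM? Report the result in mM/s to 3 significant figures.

With α = 1 + [I]/Ki = 1 + 0.0867/0.0830 = 2.045, the competitive rate law is v = Vmax[S] / (αKm + [S]).
v = 552×6.85 / (2.045×14.3 + 6.85) = 3781/36.09 = 105 mM/s.

105 mM/s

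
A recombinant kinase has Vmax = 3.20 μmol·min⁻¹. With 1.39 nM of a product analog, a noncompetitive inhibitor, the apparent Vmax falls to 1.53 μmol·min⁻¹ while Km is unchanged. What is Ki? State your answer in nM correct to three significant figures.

1.27 nM

Noncompetitive: Vmax,app = Vmax/α with α = 1 + [I]/Ki.
α = Vmax/Vmax,app = 3.20/1.53 = 2.092.
Since α = 1 + [I]/Ki, [I]/Ki = 2.092 − 1 = 1.092 and Ki = 1.39/1.092 = 1.27 nM.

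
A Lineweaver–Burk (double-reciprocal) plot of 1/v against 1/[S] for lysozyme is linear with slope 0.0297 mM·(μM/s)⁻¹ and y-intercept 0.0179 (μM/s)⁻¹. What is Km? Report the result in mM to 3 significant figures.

y-intercept = 1/Vmax ⇒ Vmax = 55.9 μM/s; slope = Km/Vmax ⇒ Km = slope × Vmax.
Km = 0.0297 × 55.9 = 1.66 mM.

1.66 mM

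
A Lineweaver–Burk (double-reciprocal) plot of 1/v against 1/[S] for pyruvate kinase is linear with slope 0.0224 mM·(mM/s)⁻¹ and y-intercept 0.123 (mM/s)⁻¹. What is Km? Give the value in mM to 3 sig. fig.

y-intercept = 1/Vmax ⇒ Vmax = 8.13 mM/s; slope = Km/Vmax ⇒ Km = slope × Vmax.
Km = 0.0224 × 8.13 = 0.182 mM.

0.182 mM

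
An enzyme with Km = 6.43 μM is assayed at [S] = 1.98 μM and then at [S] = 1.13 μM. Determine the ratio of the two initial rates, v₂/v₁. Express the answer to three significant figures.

The fractional saturations are [S]/(Km+[S]) = 1.98/8.410 = 0.2354 and 1.13/7.560 = 0.1495.
v₂/v₁ is just their ratio: 0.1495/0.2354 = 0.635.

0.635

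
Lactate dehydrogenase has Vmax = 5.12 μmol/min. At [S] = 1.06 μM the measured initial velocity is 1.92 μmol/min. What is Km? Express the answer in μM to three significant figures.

v/Vmax = 1.92/5.12 = 0.3750 = [S]/(Km+[S]).
So Km + [S] = [S]/0.3750 = 2.827 μM, giving Km = 2.827 − 1.06 = 1.77 μM.

1.77 μM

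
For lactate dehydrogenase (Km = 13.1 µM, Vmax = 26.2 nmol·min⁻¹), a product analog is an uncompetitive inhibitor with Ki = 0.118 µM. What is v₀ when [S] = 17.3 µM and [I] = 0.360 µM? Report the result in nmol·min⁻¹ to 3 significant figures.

5.45 nmol·min⁻¹

α = 1 + [I]/Ki = 1 + 0.360/0.118 = 4.051.
For an uncompetitive inhibitor, both parameters are divided by α, giving Vmax/α and Km/α: Km,app = 3.23 µM, Vmax,app = 6.47 nmol·min⁻¹.
v = Vmax,app·[S]/(Km,app + [S]) = 6.47 × 17.3/(3.23 + 17.3) = 5.45 nmol·min⁻¹.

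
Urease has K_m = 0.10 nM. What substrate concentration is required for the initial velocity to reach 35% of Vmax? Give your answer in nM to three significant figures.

v/Vmax = [S]/(Km+[S]) = 0.35, so [S] = Km·0.35/(1 − 0.35) = 0.10 × 0.5385.
[S] = 0.0538 nM.

0.0538 nM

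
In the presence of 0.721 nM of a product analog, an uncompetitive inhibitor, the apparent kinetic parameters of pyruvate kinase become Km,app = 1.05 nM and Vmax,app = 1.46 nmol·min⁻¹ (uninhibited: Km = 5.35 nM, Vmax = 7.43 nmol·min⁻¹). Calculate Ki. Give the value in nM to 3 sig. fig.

Uncompetitive: Vmax,app = Vmax/α (and Km,app = Km/α) with α = 1 + [I]/Ki.
α = Vmax/Vmax,app = 7.43/1.46 = 5.089.
Since α = 1 + [I]/Ki, [I]/Ki = 5.089 − 1 = 4.089 and Ki = 0.721/4.089 = 0.176 nM.

0.176 nM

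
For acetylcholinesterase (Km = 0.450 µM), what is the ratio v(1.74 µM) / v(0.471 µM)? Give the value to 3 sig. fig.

Since Vmax cancels, v₂/v₁ = [S]₂(Km+[S]₁) / [S]₁(Km+[S]₂).
= 1.74×(0.450+0.471) / (0.471×(0.450+1.74)) = 1.603/1.031 = 1.55.

1.55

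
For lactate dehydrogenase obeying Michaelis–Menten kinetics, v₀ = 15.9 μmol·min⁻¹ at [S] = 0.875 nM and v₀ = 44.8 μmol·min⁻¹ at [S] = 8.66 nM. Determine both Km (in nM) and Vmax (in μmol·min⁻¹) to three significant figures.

From v = Vmax[S]/(Km+[S]), each point gives Vmax = v(Km+[S])/[S].
Equating: 15.9(Km+0.875)/0.875 = 44.8(Km+8.66)/8.66.
18.17·Km + 15.9 = 5.173·Km + 44.8, so (18.17 − 5.173)·Km = 44.8 − 15.9.
Km = 28.90/13.00 = 2.22 nM; then Vmax = 15.9(2.22+0.875)/0.875 = 56.3 μmol·min⁻¹.

Km = 2.22 nM; Vmax = 56.3 μmol·min⁻¹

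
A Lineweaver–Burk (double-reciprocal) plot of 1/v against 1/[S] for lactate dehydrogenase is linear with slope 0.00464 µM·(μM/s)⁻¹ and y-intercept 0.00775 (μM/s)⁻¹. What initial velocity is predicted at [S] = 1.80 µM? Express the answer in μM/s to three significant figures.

The y-intercept is 1/Vmax, so Vmax = 1/0.00775 = 129 μM/s.
The slope is Km/Vmax, so Km = 0.00464 × 129 = 0.599 µM.
Then v = 129 × 1.80/(0.599 + 1.80) = 96.8 μM/s.

96.8 μM/s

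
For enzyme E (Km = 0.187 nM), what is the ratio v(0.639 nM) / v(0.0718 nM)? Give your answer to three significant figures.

2.79

The fractional saturations are [S]/(Km+[S]) = 0.0718/0.2588 = 0.2774 and 0.639/0.8260 = 0.7736.
v₂/v₁ is just their ratio: 0.7736/0.2774 = 2.79.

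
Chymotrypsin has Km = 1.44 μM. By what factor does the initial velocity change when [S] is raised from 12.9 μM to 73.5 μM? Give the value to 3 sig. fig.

1.09

The fractional saturations are [S]/(Km+[S]) = 12.9/14.34 = 0.8996 and 73.5/74.94 = 0.9808.
v₂/v₁ is just their ratio: 0.9808/0.8996 = 1.09.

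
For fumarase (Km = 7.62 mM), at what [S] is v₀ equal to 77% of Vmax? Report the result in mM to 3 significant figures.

25.5 mM

v/Vmax = [S]/(Km+[S]) = 0.77, so [S] = Km·0.77/(1 − 0.77) = 7.62 × 3.348.
[S] = 25.5 mM.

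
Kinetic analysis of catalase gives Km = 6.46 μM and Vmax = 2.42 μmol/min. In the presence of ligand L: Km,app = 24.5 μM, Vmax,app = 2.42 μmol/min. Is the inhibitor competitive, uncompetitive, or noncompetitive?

competitive

Km increases (6.46 → 24.5 μM) while Vmax is unchanged — the hallmark of competitive inhibition.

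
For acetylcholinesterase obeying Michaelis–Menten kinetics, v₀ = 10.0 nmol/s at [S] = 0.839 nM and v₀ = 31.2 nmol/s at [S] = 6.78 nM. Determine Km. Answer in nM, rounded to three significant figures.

From v = Vmax[S]/(Km+[S]), each point gives Vmax = v(Km+[S])/[S].
Equating: 10.0(Km+0.839)/0.839 = 31.2(Km+6.78)/6.78.
11.92·Km + 10.0 = 4.602·Km + 31.2, so (11.92 − 4.602)·Km = 31.2 − 10.0.
Km = 21.20/7.317 = 2.90 nM; then Vmax = 10.0(2.90+0.839)/0.839 = 44.5 nmol/s.

2.90 nM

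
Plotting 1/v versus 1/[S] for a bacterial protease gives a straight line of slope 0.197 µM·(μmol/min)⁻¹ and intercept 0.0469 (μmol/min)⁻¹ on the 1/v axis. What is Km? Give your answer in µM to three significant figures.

4.20 µM

y-intercept = 1/Vmax ⇒ Vmax = 21.3 μmol/min; slope = Km/Vmax ⇒ Km = slope × Vmax.
Km = 0.197 × 21.3 = 4.20 µM.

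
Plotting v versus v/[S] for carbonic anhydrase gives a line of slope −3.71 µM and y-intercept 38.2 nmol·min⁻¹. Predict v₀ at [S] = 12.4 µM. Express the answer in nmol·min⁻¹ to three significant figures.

In the Eadie–Hofstee form v = Vmax − Km·(v/[S]), the slope is −Km and the intercept is Vmax, so Km = 3.71 µM and Vmax = 38.2 nmol·min⁻¹.
v = 38.2 × 12.4/(3.71 + 12.4) = 29.4 nmol·min⁻¹.

29.4 nmol·min⁻¹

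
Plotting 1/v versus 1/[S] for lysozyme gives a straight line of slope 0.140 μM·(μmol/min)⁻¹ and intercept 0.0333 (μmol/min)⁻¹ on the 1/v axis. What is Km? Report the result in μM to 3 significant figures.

y-intercept = 1/Vmax ⇒ Vmax = 30.0 μmol/min; slope = Km/Vmax ⇒ Km = slope × Vmax.
Km = 0.140 × 30.0 = 4.20 μM.

4.20 μM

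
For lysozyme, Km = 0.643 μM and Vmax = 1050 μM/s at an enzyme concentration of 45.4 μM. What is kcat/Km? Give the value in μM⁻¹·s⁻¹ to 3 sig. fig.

36.0 μM⁻¹·s⁻¹

kcat = Vmax/[E]total = 1050/45.4 = 23.1 s⁻¹.
kcat/Km = 23.1/0.643 = 36.0 μM⁻¹·s⁻¹.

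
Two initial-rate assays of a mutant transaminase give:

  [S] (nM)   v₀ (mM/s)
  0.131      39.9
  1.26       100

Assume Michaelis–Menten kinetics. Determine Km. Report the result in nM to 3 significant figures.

In reciprocal form, 1/v = (Km/Vmax)·(1/[S]) + 1/Vmax. The two points give (1/[S], 1/v) = (7.634, 0.02506) and (0.7937, 0.01000).
Slope = (0.02506 − 0.01000)/(7.634 − 0.7937) = 0.002202; intercept = 0.02506 − 0.002202×7.634 = 0.008252.
Vmax = 1/intercept = 121 mM/s; Km = slope × Vmax = 0.002202 × 121 = 0.267 nM.

0.267 nM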